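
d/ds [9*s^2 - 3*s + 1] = 18*s - 3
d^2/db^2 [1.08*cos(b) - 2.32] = -1.08*cos(b)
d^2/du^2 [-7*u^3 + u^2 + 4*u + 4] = 2 - 42*u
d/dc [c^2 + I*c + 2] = 2*c + I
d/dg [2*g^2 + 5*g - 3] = 4*g + 5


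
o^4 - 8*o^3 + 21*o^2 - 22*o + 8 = (o - 4)*(o - 2)*(o - 1)^2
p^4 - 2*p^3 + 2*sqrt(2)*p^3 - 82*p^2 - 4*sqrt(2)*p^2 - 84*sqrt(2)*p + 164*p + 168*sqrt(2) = (p - 2)*(p - 6*sqrt(2))*(p + sqrt(2))*(p + 7*sqrt(2))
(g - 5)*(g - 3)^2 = g^3 - 11*g^2 + 39*g - 45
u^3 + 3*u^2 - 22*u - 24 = (u - 4)*(u + 1)*(u + 6)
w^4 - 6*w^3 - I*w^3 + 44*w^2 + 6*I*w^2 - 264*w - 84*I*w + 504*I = (w - 6)*(w - 6*I)*(w - 2*I)*(w + 7*I)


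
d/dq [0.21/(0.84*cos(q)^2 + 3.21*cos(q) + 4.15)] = (0.3528*cos(q) + 0.6741)*sin(q)/(0.84*cos(q)^2 + 3.21*cos(q) + 4.15)^2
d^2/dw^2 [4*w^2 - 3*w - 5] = 8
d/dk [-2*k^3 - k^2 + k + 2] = -6*k^2 - 2*k + 1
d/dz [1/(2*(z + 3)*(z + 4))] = (-z - 7/2)/(z^4 + 14*z^3 + 73*z^2 + 168*z + 144)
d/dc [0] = 0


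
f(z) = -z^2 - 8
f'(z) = -2*z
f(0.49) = -8.24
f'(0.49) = -0.98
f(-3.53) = -20.46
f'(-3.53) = 7.06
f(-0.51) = -8.26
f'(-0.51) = 1.02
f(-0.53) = -8.28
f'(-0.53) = 1.06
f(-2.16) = -12.67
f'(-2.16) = 4.32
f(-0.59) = -8.35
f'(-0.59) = 1.18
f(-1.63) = -10.66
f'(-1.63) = 3.26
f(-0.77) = -8.59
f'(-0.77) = 1.54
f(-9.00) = -89.00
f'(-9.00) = 18.00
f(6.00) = -44.00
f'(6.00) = -12.00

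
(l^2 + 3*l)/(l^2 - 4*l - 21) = l/(l - 7)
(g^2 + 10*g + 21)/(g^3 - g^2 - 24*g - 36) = (g + 7)/(g^2 - 4*g - 12)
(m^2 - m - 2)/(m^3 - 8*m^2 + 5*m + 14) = 1/(m - 7)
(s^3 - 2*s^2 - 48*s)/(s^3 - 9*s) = (s^2 - 2*s - 48)/(s^2 - 9)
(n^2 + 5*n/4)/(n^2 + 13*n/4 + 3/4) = n*(4*n + 5)/(4*n^2 + 13*n + 3)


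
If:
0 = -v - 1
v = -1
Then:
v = -1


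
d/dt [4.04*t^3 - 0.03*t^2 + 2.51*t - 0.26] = 12.12*t^2 - 0.06*t + 2.51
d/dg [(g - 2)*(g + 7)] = 2*g + 5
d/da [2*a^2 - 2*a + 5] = 4*a - 2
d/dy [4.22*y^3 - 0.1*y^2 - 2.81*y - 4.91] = 12.66*y^2 - 0.2*y - 2.81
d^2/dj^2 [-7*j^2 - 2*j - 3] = -14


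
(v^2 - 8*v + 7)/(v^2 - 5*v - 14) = (v - 1)/(v + 2)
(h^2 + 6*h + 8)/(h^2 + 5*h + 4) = (h + 2)/(h + 1)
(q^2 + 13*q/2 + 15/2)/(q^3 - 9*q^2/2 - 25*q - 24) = (q + 5)/(q^2 - 6*q - 16)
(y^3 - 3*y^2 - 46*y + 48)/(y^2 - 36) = (y^2 - 9*y + 8)/(y - 6)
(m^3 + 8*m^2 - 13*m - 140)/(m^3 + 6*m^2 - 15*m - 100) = (m + 7)/(m + 5)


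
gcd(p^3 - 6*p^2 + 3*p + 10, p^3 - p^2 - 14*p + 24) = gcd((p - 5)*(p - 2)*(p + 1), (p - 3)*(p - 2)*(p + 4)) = p - 2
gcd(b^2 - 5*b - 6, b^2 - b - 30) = b - 6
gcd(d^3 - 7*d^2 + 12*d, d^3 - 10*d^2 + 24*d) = d^2 - 4*d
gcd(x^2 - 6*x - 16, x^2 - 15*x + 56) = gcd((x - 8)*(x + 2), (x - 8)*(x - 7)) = x - 8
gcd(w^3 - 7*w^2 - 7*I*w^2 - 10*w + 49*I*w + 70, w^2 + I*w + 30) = w - 5*I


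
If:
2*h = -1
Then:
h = -1/2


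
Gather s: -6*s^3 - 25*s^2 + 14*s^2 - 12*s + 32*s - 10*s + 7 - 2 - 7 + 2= -6*s^3 - 11*s^2 + 10*s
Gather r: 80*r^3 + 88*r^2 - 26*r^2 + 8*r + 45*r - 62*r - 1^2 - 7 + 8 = 80*r^3 + 62*r^2 - 9*r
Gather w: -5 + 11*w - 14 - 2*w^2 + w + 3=-2*w^2 + 12*w - 16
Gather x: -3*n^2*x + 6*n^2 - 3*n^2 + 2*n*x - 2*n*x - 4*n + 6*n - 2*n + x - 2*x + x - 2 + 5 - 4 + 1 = -3*n^2*x + 3*n^2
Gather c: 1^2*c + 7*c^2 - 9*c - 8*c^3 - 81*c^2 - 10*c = -8*c^3 - 74*c^2 - 18*c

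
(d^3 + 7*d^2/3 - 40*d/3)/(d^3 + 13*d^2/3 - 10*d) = (3*d^2 + 7*d - 40)/(3*d^2 + 13*d - 30)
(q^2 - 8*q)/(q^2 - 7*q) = (q - 8)/(q - 7)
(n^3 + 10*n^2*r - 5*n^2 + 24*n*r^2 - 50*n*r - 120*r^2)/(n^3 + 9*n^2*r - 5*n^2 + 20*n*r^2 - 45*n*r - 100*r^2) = (n + 6*r)/(n + 5*r)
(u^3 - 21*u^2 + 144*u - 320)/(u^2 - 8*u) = u - 13 + 40/u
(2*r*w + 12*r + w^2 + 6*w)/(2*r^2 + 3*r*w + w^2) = (w + 6)/(r + w)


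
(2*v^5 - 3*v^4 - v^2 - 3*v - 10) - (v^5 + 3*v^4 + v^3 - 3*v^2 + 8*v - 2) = v^5 - 6*v^4 - v^3 + 2*v^2 - 11*v - 8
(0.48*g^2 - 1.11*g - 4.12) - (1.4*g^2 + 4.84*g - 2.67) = -0.92*g^2 - 5.95*g - 1.45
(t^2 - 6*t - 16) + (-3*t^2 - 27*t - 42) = -2*t^2 - 33*t - 58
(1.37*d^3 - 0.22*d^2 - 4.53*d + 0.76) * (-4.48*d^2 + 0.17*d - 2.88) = -6.1376*d^5 + 1.2185*d^4 + 16.3114*d^3 - 3.5413*d^2 + 13.1756*d - 2.1888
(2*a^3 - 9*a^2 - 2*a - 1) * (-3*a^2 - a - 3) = -6*a^5 + 25*a^4 + 9*a^3 + 32*a^2 + 7*a + 3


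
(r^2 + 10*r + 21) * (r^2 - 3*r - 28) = r^4 + 7*r^3 - 37*r^2 - 343*r - 588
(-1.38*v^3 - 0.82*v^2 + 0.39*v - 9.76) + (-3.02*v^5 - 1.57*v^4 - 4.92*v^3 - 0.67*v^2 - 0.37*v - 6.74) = -3.02*v^5 - 1.57*v^4 - 6.3*v^3 - 1.49*v^2 + 0.02*v - 16.5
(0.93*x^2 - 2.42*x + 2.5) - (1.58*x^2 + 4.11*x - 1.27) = -0.65*x^2 - 6.53*x + 3.77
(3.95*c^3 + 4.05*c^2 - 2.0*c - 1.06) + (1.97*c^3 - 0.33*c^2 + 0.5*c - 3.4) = 5.92*c^3 + 3.72*c^2 - 1.5*c - 4.46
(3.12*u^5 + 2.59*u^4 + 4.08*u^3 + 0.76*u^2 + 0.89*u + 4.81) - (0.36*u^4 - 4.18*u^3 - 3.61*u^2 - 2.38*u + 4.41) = 3.12*u^5 + 2.23*u^4 + 8.26*u^3 + 4.37*u^2 + 3.27*u + 0.399999999999999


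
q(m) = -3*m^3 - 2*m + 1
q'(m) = -9*m^2 - 2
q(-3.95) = 193.79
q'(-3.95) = -142.42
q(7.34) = -1200.02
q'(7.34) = -486.88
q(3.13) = -97.25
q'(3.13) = -90.17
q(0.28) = 0.37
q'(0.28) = -2.71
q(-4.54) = 290.81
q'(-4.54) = -187.50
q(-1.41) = 12.23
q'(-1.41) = -19.89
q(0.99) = -3.89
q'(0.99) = -10.82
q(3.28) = -111.42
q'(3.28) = -98.83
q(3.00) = -86.00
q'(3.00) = -83.00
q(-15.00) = 10156.00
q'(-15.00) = -2027.00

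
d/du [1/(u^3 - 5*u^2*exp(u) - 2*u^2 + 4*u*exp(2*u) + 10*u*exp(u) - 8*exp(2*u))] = (5*u^2*exp(u) - 3*u^2 - 8*u*exp(2*u) + 4*u + 12*exp(2*u) - 10*exp(u))/(u^3 - 5*u^2*exp(u) - 2*u^2 + 4*u*exp(2*u) + 10*u*exp(u) - 8*exp(2*u))^2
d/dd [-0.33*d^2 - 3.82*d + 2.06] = -0.66*d - 3.82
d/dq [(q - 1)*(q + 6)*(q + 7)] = 3*q^2 + 24*q + 29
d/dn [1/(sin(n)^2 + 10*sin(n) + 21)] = -2*(sin(n) + 5)*cos(n)/(sin(n)^2 + 10*sin(n) + 21)^2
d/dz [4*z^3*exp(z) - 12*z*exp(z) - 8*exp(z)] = 4*(z^3 + 3*z^2 - 3*z - 5)*exp(z)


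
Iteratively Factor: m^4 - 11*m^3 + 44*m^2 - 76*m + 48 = (m - 2)*(m^3 - 9*m^2 + 26*m - 24) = (m - 3)*(m - 2)*(m^2 - 6*m + 8) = (m - 3)*(m - 2)^2*(m - 4)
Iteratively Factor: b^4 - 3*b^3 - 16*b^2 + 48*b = (b - 3)*(b^3 - 16*b) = (b - 4)*(b - 3)*(b^2 + 4*b) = b*(b - 4)*(b - 3)*(b + 4)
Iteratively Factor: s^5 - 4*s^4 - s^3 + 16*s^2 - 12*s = (s - 2)*(s^4 - 2*s^3 - 5*s^2 + 6*s) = s*(s - 2)*(s^3 - 2*s^2 - 5*s + 6) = s*(s - 2)*(s + 2)*(s^2 - 4*s + 3) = s*(s - 3)*(s - 2)*(s + 2)*(s - 1)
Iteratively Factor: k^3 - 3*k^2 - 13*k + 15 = (k + 3)*(k^2 - 6*k + 5) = (k - 1)*(k + 3)*(k - 5)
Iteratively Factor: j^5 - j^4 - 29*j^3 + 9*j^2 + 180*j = (j - 3)*(j^4 + 2*j^3 - 23*j^2 - 60*j) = (j - 5)*(j - 3)*(j^3 + 7*j^2 + 12*j) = (j - 5)*(j - 3)*(j + 3)*(j^2 + 4*j) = j*(j - 5)*(j - 3)*(j + 3)*(j + 4)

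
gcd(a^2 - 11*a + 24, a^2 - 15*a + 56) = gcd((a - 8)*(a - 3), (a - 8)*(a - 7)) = a - 8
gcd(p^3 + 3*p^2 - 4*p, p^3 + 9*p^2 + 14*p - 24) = p^2 + 3*p - 4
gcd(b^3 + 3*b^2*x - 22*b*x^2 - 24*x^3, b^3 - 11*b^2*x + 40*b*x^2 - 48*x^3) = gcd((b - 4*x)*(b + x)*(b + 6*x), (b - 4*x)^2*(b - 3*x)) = -b + 4*x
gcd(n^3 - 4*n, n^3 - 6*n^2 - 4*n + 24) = n^2 - 4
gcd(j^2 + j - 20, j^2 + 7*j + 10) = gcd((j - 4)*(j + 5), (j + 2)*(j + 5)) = j + 5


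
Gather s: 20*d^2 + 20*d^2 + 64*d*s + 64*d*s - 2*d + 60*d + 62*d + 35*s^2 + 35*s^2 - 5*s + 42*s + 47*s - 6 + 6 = 40*d^2 + 120*d + 70*s^2 + s*(128*d + 84)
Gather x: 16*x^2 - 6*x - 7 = 16*x^2 - 6*x - 7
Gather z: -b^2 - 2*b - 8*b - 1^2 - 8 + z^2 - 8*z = -b^2 - 10*b + z^2 - 8*z - 9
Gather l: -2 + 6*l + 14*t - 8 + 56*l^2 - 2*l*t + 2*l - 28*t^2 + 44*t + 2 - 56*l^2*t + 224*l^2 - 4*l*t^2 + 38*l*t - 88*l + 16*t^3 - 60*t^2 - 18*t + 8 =l^2*(280 - 56*t) + l*(-4*t^2 + 36*t - 80) + 16*t^3 - 88*t^2 + 40*t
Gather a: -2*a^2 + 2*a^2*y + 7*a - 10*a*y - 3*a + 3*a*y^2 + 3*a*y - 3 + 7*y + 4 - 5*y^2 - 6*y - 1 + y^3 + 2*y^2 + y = a^2*(2*y - 2) + a*(3*y^2 - 7*y + 4) + y^3 - 3*y^2 + 2*y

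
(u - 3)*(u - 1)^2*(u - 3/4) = u^4 - 23*u^3/4 + 43*u^2/4 - 33*u/4 + 9/4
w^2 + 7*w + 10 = (w + 2)*(w + 5)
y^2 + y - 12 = (y - 3)*(y + 4)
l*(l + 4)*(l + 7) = l^3 + 11*l^2 + 28*l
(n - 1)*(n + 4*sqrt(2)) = n^2 - n + 4*sqrt(2)*n - 4*sqrt(2)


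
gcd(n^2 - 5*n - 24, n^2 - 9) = n + 3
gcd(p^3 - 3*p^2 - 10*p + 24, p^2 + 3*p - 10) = p - 2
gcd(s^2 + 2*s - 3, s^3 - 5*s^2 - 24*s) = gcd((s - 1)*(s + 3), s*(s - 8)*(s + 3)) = s + 3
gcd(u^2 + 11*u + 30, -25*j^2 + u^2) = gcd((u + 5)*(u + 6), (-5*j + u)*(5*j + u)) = 1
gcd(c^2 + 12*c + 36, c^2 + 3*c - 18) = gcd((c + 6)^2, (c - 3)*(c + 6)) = c + 6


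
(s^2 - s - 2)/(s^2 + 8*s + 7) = (s - 2)/(s + 7)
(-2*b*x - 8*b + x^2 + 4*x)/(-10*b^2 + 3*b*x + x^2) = (x + 4)/(5*b + x)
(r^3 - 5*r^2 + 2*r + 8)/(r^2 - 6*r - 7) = (r^2 - 6*r + 8)/(r - 7)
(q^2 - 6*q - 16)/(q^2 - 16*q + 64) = (q + 2)/(q - 8)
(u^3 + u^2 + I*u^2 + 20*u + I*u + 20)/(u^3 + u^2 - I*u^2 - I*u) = (u^2 + I*u + 20)/(u*(u - I))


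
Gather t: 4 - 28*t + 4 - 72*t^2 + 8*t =-72*t^2 - 20*t + 8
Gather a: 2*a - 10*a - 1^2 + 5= 4 - 8*a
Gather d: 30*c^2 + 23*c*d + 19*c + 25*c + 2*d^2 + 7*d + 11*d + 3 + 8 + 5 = 30*c^2 + 44*c + 2*d^2 + d*(23*c + 18) + 16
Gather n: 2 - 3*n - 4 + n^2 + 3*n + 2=n^2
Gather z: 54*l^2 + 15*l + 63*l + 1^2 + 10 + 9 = 54*l^2 + 78*l + 20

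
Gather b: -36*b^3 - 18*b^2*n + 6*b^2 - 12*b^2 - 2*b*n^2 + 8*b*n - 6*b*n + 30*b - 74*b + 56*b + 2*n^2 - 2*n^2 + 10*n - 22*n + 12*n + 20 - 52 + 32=-36*b^3 + b^2*(-18*n - 6) + b*(-2*n^2 + 2*n + 12)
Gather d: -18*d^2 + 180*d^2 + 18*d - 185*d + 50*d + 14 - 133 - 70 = 162*d^2 - 117*d - 189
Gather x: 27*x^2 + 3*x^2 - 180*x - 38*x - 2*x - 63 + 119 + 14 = 30*x^2 - 220*x + 70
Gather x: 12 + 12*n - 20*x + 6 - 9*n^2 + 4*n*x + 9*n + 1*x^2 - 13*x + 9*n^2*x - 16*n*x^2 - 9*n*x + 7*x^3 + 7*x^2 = -9*n^2 + 21*n + 7*x^3 + x^2*(8 - 16*n) + x*(9*n^2 - 5*n - 33) + 18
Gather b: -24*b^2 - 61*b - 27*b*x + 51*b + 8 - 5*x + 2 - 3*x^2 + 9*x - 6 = -24*b^2 + b*(-27*x - 10) - 3*x^2 + 4*x + 4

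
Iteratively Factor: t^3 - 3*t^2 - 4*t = (t - 4)*(t^2 + t) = (t - 4)*(t + 1)*(t)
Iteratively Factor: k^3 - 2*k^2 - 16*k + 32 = (k - 4)*(k^2 + 2*k - 8) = (k - 4)*(k + 4)*(k - 2)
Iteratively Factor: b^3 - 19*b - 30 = (b - 5)*(b^2 + 5*b + 6) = (b - 5)*(b + 2)*(b + 3)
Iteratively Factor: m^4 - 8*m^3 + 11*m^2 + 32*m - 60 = (m - 5)*(m^3 - 3*m^2 - 4*m + 12) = (m - 5)*(m - 2)*(m^2 - m - 6) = (m - 5)*(m - 3)*(m - 2)*(m + 2)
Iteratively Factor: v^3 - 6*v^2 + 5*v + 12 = (v - 4)*(v^2 - 2*v - 3) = (v - 4)*(v - 3)*(v + 1)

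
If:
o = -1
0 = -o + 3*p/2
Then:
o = -1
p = -2/3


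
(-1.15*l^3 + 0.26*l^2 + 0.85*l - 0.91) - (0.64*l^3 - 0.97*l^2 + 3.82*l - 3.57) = -1.79*l^3 + 1.23*l^2 - 2.97*l + 2.66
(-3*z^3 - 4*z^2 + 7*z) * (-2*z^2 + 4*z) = 6*z^5 - 4*z^4 - 30*z^3 + 28*z^2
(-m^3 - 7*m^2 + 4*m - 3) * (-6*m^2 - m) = 6*m^5 + 43*m^4 - 17*m^3 + 14*m^2 + 3*m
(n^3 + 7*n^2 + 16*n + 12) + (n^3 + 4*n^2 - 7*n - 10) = 2*n^3 + 11*n^2 + 9*n + 2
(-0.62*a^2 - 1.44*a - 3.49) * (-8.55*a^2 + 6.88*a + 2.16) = 5.301*a^4 + 8.0464*a^3 + 18.5931*a^2 - 27.1216*a - 7.5384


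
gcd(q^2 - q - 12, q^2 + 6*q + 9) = q + 3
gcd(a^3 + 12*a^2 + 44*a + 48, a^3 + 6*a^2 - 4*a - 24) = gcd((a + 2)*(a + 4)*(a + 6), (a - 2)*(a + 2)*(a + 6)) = a^2 + 8*a + 12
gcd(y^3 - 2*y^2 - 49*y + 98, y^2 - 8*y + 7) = y - 7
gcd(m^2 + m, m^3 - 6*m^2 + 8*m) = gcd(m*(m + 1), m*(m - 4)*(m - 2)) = m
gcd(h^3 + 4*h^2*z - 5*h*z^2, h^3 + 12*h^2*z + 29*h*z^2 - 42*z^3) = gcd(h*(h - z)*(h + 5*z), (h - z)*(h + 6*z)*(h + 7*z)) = -h + z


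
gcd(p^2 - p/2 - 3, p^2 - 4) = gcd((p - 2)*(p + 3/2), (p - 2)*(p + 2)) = p - 2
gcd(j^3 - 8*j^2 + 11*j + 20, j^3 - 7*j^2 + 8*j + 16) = j^2 - 3*j - 4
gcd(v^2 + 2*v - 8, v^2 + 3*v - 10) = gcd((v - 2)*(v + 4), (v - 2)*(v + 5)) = v - 2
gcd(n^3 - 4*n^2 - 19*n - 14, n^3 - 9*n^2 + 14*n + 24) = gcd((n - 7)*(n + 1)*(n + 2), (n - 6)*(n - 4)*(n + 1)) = n + 1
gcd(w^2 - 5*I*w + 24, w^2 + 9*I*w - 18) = w + 3*I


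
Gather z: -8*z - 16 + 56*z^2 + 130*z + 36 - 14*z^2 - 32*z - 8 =42*z^2 + 90*z + 12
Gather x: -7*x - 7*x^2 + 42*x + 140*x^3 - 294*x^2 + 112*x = 140*x^3 - 301*x^2 + 147*x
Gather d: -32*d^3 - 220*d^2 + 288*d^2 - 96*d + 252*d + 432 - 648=-32*d^3 + 68*d^2 + 156*d - 216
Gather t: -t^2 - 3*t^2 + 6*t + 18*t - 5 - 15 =-4*t^2 + 24*t - 20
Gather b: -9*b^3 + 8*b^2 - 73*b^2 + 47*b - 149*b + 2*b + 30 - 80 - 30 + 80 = -9*b^3 - 65*b^2 - 100*b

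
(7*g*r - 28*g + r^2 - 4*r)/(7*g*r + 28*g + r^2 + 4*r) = (r - 4)/(r + 4)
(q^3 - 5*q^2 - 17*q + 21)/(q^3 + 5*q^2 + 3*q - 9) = (q - 7)/(q + 3)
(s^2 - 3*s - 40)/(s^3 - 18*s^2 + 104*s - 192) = (s + 5)/(s^2 - 10*s + 24)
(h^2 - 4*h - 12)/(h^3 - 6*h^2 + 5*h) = (h^2 - 4*h - 12)/(h*(h^2 - 6*h + 5))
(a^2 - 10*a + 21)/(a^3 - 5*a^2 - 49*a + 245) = (a - 3)/(a^2 + 2*a - 35)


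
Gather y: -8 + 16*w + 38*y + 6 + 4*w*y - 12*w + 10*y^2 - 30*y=4*w + 10*y^2 + y*(4*w + 8) - 2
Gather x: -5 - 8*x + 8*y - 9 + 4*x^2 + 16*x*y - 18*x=4*x^2 + x*(16*y - 26) + 8*y - 14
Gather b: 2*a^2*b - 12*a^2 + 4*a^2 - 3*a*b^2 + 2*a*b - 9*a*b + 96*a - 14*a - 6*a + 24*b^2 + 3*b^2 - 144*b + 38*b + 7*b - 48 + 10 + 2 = -8*a^2 + 76*a + b^2*(27 - 3*a) + b*(2*a^2 - 7*a - 99) - 36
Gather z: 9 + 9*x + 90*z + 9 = 9*x + 90*z + 18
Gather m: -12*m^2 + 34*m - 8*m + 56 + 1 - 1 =-12*m^2 + 26*m + 56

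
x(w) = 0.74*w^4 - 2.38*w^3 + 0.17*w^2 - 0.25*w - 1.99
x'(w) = 2.96*w^3 - 7.14*w^2 + 0.34*w - 0.25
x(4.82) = 133.65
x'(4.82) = 166.97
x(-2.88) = 107.90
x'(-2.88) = -131.16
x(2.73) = -8.73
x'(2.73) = 7.69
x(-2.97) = 120.18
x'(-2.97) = -141.79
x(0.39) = -2.19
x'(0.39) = -1.03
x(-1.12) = 3.01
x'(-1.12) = -13.75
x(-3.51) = 216.22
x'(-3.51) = -217.41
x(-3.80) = 286.31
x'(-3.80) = -267.06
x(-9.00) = 6604.19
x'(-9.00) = -2739.49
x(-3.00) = 124.49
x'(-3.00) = -145.45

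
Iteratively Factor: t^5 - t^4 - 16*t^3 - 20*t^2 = (t)*(t^4 - t^3 - 16*t^2 - 20*t) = t*(t - 5)*(t^3 + 4*t^2 + 4*t) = t*(t - 5)*(t + 2)*(t^2 + 2*t) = t^2*(t - 5)*(t + 2)*(t + 2)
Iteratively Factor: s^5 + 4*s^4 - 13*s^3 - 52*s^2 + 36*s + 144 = (s + 4)*(s^4 - 13*s^2 + 36) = (s + 3)*(s + 4)*(s^3 - 3*s^2 - 4*s + 12) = (s - 3)*(s + 3)*(s + 4)*(s^2 - 4) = (s - 3)*(s - 2)*(s + 3)*(s + 4)*(s + 2)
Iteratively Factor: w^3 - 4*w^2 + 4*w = (w - 2)*(w^2 - 2*w) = (w - 2)^2*(w)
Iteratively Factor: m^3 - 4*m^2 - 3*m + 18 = (m - 3)*(m^2 - m - 6) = (m - 3)^2*(m + 2)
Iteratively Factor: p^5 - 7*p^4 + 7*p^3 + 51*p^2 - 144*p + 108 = (p - 3)*(p^4 - 4*p^3 - 5*p^2 + 36*p - 36) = (p - 3)^2*(p^3 - p^2 - 8*p + 12) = (p - 3)^2*(p + 3)*(p^2 - 4*p + 4) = (p - 3)^2*(p - 2)*(p + 3)*(p - 2)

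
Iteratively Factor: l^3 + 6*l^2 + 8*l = (l + 4)*(l^2 + 2*l) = l*(l + 4)*(l + 2)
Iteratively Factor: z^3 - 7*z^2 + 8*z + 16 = (z - 4)*(z^2 - 3*z - 4) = (z - 4)^2*(z + 1)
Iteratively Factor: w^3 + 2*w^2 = (w + 2)*(w^2) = w*(w + 2)*(w)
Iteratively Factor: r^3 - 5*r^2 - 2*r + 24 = (r - 4)*(r^2 - r - 6) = (r - 4)*(r - 3)*(r + 2)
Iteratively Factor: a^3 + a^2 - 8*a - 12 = (a - 3)*(a^2 + 4*a + 4) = (a - 3)*(a + 2)*(a + 2)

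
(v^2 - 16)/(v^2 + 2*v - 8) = (v - 4)/(v - 2)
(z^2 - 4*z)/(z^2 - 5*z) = (z - 4)/(z - 5)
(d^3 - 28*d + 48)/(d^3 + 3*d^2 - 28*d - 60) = (d^2 - 6*d + 8)/(d^2 - 3*d - 10)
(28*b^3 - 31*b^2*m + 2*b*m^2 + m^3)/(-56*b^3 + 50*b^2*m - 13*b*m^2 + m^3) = (-7*b^2 + 6*b*m + m^2)/(14*b^2 - 9*b*m + m^2)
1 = 1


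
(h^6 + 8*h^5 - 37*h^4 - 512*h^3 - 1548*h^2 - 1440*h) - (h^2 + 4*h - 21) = h^6 + 8*h^5 - 37*h^4 - 512*h^3 - 1549*h^2 - 1444*h + 21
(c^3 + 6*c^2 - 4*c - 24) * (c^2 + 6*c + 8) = c^5 + 12*c^4 + 40*c^3 - 176*c - 192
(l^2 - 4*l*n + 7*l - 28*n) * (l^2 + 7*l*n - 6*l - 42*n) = l^4 + 3*l^3*n + l^3 - 28*l^2*n^2 + 3*l^2*n - 42*l^2 - 28*l*n^2 - 126*l*n + 1176*n^2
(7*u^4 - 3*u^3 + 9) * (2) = 14*u^4 - 6*u^3 + 18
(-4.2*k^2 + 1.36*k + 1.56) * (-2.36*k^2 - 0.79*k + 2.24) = 9.912*k^4 + 0.1084*k^3 - 14.164*k^2 + 1.814*k + 3.4944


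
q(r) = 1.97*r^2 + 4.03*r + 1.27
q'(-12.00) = -43.25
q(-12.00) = 236.59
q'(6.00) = 27.67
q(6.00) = 96.37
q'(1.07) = 8.25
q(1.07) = 7.84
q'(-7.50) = -25.52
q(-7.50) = 81.86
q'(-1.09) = -0.26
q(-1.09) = -0.78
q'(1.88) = 11.44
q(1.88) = 15.81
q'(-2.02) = -3.93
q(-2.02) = 1.17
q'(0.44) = 5.76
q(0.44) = 3.42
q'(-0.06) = 3.79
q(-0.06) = 1.04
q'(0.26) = 5.05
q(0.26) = 2.45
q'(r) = 3.94*r + 4.03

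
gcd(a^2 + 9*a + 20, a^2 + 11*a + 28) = a + 4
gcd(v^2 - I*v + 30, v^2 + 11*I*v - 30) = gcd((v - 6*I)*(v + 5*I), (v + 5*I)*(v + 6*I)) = v + 5*I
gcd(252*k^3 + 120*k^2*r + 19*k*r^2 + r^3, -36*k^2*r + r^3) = 6*k + r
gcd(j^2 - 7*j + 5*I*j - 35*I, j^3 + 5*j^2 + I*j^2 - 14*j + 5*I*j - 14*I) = 1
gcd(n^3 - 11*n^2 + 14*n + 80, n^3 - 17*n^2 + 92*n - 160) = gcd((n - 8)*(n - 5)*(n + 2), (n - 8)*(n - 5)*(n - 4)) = n^2 - 13*n + 40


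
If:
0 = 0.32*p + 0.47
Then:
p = -1.47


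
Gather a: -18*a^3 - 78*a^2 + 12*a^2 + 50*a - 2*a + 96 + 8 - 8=-18*a^3 - 66*a^2 + 48*a + 96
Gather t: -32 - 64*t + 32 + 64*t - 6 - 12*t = -12*t - 6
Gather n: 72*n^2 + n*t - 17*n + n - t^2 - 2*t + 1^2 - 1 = 72*n^2 + n*(t - 16) - t^2 - 2*t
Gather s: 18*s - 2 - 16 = 18*s - 18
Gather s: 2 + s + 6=s + 8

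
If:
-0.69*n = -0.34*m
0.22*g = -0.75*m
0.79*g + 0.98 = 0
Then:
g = -1.24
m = 0.36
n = 0.18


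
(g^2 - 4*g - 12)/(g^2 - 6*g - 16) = (g - 6)/(g - 8)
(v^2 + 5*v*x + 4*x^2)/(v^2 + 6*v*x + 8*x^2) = (v + x)/(v + 2*x)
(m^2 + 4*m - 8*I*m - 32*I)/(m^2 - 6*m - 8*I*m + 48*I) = (m + 4)/(m - 6)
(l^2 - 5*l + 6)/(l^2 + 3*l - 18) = (l - 2)/(l + 6)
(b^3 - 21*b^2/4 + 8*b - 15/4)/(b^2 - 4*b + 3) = b - 5/4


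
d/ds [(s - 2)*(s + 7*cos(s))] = s + (2 - s)*(7*sin(s) - 1) + 7*cos(s)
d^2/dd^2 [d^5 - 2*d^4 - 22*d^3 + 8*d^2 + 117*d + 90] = 20*d^3 - 24*d^2 - 132*d + 16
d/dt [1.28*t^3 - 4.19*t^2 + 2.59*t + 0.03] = 3.84*t^2 - 8.38*t + 2.59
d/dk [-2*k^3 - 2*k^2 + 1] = 2*k*(-3*k - 2)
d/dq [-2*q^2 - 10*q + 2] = -4*q - 10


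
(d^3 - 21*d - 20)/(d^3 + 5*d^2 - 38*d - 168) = (d^2 - 4*d - 5)/(d^2 + d - 42)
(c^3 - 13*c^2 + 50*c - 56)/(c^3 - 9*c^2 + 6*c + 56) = (c - 2)/(c + 2)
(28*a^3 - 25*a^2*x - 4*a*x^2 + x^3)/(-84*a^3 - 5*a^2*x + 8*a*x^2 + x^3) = (7*a^2 - 8*a*x + x^2)/(-21*a^2 + 4*a*x + x^2)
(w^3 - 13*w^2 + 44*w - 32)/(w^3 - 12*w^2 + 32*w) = (w - 1)/w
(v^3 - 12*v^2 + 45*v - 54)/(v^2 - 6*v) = v - 6 + 9/v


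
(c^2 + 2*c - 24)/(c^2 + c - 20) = (c + 6)/(c + 5)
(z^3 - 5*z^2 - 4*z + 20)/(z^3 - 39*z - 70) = (z^2 - 7*z + 10)/(z^2 - 2*z - 35)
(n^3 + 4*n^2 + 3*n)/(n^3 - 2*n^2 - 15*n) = (n + 1)/(n - 5)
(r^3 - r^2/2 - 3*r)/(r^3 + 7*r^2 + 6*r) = (r^2 - r/2 - 3)/(r^2 + 7*r + 6)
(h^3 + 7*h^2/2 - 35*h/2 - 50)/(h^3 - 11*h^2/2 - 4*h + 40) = (h + 5)/(h - 4)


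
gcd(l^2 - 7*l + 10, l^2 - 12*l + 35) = l - 5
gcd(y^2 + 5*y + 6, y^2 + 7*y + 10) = y + 2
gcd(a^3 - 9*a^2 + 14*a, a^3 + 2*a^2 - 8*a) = a^2 - 2*a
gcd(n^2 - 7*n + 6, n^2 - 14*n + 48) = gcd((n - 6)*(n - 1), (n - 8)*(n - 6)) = n - 6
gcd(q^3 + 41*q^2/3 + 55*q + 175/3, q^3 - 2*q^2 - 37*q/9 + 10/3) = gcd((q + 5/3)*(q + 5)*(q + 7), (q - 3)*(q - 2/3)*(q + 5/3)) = q + 5/3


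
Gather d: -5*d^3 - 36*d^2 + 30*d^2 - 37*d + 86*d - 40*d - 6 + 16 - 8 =-5*d^3 - 6*d^2 + 9*d + 2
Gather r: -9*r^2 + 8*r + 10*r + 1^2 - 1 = -9*r^2 + 18*r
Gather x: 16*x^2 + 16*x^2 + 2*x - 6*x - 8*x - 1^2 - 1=32*x^2 - 12*x - 2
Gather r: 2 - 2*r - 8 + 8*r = 6*r - 6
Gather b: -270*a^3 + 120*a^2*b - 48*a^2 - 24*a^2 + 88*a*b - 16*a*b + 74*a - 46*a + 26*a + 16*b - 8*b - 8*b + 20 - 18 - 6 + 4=-270*a^3 - 72*a^2 + 54*a + b*(120*a^2 + 72*a)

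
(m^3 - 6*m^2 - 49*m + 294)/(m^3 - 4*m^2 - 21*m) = (m^2 + m - 42)/(m*(m + 3))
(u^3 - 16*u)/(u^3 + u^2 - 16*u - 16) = u/(u + 1)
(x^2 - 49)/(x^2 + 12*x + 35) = (x - 7)/(x + 5)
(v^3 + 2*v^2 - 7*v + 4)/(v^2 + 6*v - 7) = (v^2 + 3*v - 4)/(v + 7)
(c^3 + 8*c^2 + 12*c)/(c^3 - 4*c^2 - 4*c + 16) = c*(c + 6)/(c^2 - 6*c + 8)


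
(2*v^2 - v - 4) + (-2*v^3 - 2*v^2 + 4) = -2*v^3 - v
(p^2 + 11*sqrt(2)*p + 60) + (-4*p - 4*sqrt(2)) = p^2 - 4*p + 11*sqrt(2)*p - 4*sqrt(2) + 60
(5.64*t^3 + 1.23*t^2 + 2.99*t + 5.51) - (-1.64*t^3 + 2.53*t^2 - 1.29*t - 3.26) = 7.28*t^3 - 1.3*t^2 + 4.28*t + 8.77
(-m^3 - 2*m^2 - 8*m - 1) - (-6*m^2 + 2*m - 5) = -m^3 + 4*m^2 - 10*m + 4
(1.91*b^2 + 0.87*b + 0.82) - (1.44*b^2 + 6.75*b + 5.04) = 0.47*b^2 - 5.88*b - 4.22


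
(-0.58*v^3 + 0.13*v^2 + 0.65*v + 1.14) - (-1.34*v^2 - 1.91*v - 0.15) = -0.58*v^3 + 1.47*v^2 + 2.56*v + 1.29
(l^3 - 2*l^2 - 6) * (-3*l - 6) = -3*l^4 + 12*l^2 + 18*l + 36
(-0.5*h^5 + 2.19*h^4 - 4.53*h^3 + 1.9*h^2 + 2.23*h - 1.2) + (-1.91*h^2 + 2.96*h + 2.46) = -0.5*h^5 + 2.19*h^4 - 4.53*h^3 - 0.01*h^2 + 5.19*h + 1.26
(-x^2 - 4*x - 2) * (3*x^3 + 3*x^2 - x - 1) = -3*x^5 - 15*x^4 - 17*x^3 - x^2 + 6*x + 2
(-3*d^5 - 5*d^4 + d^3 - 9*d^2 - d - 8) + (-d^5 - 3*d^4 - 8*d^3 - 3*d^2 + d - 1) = -4*d^5 - 8*d^4 - 7*d^3 - 12*d^2 - 9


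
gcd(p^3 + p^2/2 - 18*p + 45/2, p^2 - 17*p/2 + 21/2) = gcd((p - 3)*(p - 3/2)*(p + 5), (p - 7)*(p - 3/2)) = p - 3/2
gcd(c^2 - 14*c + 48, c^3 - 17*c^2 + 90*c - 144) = c^2 - 14*c + 48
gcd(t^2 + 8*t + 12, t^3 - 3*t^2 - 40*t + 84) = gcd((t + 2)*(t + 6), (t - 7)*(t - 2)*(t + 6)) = t + 6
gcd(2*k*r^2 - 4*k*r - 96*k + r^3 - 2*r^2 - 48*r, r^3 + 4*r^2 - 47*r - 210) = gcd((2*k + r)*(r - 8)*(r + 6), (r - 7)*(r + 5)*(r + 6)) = r + 6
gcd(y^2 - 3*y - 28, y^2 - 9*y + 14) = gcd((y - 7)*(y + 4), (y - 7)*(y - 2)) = y - 7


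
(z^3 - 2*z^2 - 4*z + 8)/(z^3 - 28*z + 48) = (z^2 - 4)/(z^2 + 2*z - 24)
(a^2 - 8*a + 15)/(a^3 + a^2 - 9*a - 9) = (a - 5)/(a^2 + 4*a + 3)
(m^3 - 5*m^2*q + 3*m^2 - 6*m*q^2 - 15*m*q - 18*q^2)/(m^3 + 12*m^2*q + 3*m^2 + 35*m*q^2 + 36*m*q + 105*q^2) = (m^2 - 5*m*q - 6*q^2)/(m^2 + 12*m*q + 35*q^2)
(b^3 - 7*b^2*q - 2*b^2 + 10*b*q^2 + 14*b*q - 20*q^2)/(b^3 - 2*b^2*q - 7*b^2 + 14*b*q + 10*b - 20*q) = (b - 5*q)/(b - 5)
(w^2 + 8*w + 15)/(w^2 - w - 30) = (w + 3)/(w - 6)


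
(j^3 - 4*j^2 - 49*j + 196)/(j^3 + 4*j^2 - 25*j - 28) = (j - 7)/(j + 1)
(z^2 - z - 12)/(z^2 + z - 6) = (z - 4)/(z - 2)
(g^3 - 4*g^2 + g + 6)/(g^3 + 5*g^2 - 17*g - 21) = (g - 2)/(g + 7)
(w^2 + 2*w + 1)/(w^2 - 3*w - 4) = (w + 1)/(w - 4)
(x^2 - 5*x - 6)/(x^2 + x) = (x - 6)/x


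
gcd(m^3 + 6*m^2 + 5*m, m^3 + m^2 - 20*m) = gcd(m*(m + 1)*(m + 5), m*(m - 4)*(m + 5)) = m^2 + 5*m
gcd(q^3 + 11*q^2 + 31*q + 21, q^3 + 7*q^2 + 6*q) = q + 1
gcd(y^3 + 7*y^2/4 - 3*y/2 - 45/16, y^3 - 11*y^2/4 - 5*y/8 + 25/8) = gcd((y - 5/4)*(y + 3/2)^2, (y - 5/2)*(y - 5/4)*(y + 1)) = y - 5/4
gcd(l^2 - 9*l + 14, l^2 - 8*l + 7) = l - 7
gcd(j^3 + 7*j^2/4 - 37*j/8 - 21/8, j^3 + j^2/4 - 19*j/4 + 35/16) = j - 7/4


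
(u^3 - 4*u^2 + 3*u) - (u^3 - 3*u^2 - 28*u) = -u^2 + 31*u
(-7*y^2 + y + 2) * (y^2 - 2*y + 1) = -7*y^4 + 15*y^3 - 7*y^2 - 3*y + 2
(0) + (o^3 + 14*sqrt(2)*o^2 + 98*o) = o^3 + 14*sqrt(2)*o^2 + 98*o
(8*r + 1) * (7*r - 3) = 56*r^2 - 17*r - 3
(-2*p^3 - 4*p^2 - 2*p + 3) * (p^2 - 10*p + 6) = -2*p^5 + 16*p^4 + 26*p^3 - p^2 - 42*p + 18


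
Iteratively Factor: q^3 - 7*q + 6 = (q - 1)*(q^2 + q - 6) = (q - 1)*(q + 3)*(q - 2)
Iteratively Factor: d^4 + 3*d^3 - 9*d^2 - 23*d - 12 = (d - 3)*(d^3 + 6*d^2 + 9*d + 4) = (d - 3)*(d + 1)*(d^2 + 5*d + 4) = (d - 3)*(d + 1)*(d + 4)*(d + 1)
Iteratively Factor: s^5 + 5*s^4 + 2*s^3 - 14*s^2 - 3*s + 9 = (s + 3)*(s^4 + 2*s^3 - 4*s^2 - 2*s + 3) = (s - 1)*(s + 3)*(s^3 + 3*s^2 - s - 3) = (s - 1)*(s + 3)^2*(s^2 - 1) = (s - 1)*(s + 1)*(s + 3)^2*(s - 1)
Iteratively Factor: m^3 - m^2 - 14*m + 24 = (m + 4)*(m^2 - 5*m + 6) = (m - 2)*(m + 4)*(m - 3)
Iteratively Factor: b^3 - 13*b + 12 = (b + 4)*(b^2 - 4*b + 3) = (b - 1)*(b + 4)*(b - 3)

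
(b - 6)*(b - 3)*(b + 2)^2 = b^4 - 5*b^3 - 14*b^2 + 36*b + 72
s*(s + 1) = s^2 + s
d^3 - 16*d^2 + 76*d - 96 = (d - 8)*(d - 6)*(d - 2)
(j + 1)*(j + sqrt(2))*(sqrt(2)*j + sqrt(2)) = sqrt(2)*j^3 + 2*j^2 + 2*sqrt(2)*j^2 + sqrt(2)*j + 4*j + 2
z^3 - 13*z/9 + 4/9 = (z - 1)*(z - 1/3)*(z + 4/3)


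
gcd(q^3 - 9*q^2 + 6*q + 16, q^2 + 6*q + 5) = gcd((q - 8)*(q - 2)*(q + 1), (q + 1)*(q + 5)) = q + 1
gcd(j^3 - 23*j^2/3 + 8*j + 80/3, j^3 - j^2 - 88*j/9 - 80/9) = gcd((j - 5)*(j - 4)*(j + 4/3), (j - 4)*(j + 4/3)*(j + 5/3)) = j^2 - 8*j/3 - 16/3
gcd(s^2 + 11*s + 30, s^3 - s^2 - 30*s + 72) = s + 6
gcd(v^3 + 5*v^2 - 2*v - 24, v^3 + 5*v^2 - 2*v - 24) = v^3 + 5*v^2 - 2*v - 24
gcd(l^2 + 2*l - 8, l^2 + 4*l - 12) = l - 2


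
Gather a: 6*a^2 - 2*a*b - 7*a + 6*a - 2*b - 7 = 6*a^2 + a*(-2*b - 1) - 2*b - 7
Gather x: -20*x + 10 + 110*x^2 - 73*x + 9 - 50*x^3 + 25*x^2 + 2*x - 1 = -50*x^3 + 135*x^2 - 91*x + 18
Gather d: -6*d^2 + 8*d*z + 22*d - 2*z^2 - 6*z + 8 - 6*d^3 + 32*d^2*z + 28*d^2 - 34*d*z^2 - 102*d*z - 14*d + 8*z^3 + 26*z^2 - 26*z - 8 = -6*d^3 + d^2*(32*z + 22) + d*(-34*z^2 - 94*z + 8) + 8*z^3 + 24*z^2 - 32*z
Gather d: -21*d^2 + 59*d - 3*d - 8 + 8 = -21*d^2 + 56*d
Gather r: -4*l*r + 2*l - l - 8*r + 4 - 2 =l + r*(-4*l - 8) + 2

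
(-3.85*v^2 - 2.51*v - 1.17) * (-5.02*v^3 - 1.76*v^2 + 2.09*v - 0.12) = 19.327*v^5 + 19.3762*v^4 + 2.2445*v^3 - 2.7247*v^2 - 2.1441*v + 0.1404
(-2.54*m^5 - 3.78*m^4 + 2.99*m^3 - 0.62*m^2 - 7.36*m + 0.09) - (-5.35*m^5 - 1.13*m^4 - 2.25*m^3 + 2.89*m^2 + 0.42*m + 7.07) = 2.81*m^5 - 2.65*m^4 + 5.24*m^3 - 3.51*m^2 - 7.78*m - 6.98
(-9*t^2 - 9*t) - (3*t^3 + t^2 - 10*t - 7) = -3*t^3 - 10*t^2 + t + 7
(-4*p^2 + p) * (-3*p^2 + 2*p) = 12*p^4 - 11*p^3 + 2*p^2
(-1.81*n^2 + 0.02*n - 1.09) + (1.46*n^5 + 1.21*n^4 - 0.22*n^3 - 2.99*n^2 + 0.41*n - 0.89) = 1.46*n^5 + 1.21*n^4 - 0.22*n^3 - 4.8*n^2 + 0.43*n - 1.98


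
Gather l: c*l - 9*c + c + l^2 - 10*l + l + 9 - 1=-8*c + l^2 + l*(c - 9) + 8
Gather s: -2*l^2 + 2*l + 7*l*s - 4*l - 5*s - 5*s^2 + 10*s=-2*l^2 - 2*l - 5*s^2 + s*(7*l + 5)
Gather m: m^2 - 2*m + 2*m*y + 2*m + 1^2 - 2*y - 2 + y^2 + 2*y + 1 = m^2 + 2*m*y + y^2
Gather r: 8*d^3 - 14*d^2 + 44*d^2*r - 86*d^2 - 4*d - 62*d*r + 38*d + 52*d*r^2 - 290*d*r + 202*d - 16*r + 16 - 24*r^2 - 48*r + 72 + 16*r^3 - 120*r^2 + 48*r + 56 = 8*d^3 - 100*d^2 + 236*d + 16*r^3 + r^2*(52*d - 144) + r*(44*d^2 - 352*d - 16) + 144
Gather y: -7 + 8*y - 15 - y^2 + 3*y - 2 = -y^2 + 11*y - 24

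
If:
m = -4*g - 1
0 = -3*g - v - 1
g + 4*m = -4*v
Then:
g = -8/27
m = 5/27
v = -1/9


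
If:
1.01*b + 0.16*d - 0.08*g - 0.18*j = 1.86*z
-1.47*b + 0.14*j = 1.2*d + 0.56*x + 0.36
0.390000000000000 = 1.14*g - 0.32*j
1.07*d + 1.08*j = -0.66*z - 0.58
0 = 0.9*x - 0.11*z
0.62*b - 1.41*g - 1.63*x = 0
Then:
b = 2.11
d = -2.72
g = 0.83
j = 1.73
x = 0.09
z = 0.71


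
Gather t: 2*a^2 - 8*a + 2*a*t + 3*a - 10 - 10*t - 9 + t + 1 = 2*a^2 - 5*a + t*(2*a - 9) - 18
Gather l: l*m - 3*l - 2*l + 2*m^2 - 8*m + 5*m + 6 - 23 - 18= l*(m - 5) + 2*m^2 - 3*m - 35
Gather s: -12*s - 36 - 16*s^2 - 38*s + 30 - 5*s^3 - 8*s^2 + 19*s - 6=-5*s^3 - 24*s^2 - 31*s - 12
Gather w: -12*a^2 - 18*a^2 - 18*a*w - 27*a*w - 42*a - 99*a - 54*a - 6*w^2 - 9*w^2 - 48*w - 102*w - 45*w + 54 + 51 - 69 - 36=-30*a^2 - 195*a - 15*w^2 + w*(-45*a - 195)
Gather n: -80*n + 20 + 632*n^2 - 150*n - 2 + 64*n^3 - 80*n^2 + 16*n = 64*n^3 + 552*n^2 - 214*n + 18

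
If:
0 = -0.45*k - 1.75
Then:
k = -3.89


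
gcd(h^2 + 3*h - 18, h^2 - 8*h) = 1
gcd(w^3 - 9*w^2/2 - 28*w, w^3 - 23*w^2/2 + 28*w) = w^2 - 8*w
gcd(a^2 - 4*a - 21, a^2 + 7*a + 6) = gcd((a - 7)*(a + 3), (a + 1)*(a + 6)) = 1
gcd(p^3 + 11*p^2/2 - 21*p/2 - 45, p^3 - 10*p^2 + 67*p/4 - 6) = 1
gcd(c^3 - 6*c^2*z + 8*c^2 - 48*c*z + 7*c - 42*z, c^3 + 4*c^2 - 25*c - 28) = c^2 + 8*c + 7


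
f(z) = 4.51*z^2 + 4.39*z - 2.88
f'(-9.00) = -76.79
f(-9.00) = 322.92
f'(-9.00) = -76.79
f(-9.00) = 322.92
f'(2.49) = 26.85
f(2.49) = 36.01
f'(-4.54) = -36.56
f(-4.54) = 70.15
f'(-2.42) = -17.44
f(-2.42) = 12.91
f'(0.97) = 13.14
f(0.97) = 5.62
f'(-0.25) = 2.14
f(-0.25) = -3.70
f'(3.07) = 32.08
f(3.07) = 53.10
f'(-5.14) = -41.97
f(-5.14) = 93.71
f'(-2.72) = -20.14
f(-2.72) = 18.55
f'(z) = 9.02*z + 4.39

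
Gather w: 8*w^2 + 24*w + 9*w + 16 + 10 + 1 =8*w^2 + 33*w + 27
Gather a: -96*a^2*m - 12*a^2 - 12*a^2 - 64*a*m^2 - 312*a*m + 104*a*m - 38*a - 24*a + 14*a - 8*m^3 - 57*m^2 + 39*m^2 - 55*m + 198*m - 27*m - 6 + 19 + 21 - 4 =a^2*(-96*m - 24) + a*(-64*m^2 - 208*m - 48) - 8*m^3 - 18*m^2 + 116*m + 30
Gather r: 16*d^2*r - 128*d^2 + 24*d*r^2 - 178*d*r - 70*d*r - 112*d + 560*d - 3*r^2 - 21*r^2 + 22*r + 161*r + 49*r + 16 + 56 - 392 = -128*d^2 + 448*d + r^2*(24*d - 24) + r*(16*d^2 - 248*d + 232) - 320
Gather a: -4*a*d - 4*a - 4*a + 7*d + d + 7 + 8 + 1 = a*(-4*d - 8) + 8*d + 16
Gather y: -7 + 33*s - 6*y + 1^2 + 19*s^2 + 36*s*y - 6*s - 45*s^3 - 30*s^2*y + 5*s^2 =-45*s^3 + 24*s^2 + 27*s + y*(-30*s^2 + 36*s - 6) - 6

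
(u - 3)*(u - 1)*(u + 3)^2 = u^4 + 2*u^3 - 12*u^2 - 18*u + 27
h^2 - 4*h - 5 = (h - 5)*(h + 1)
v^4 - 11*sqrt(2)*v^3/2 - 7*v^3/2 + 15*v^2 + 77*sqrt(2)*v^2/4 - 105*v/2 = v*(v - 7/2)*(v - 3*sqrt(2))*(v - 5*sqrt(2)/2)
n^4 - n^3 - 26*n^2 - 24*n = n*(n - 6)*(n + 1)*(n + 4)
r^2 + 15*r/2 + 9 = (r + 3/2)*(r + 6)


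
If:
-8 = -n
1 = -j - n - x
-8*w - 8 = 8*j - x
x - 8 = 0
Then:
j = -17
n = 8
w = 17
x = 8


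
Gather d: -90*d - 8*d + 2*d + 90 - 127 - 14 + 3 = -96*d - 48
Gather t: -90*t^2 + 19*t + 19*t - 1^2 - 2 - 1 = -90*t^2 + 38*t - 4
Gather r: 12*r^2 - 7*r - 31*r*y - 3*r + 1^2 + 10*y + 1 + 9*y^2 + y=12*r^2 + r*(-31*y - 10) + 9*y^2 + 11*y + 2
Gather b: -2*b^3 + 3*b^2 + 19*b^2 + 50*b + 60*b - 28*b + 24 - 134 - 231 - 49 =-2*b^3 + 22*b^2 + 82*b - 390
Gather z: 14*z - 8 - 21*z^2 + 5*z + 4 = -21*z^2 + 19*z - 4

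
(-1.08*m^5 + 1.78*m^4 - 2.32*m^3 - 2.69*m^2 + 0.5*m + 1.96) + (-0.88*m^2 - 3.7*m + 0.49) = -1.08*m^5 + 1.78*m^4 - 2.32*m^3 - 3.57*m^2 - 3.2*m + 2.45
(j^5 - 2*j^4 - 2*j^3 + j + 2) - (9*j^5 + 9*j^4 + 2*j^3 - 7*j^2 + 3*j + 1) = -8*j^5 - 11*j^4 - 4*j^3 + 7*j^2 - 2*j + 1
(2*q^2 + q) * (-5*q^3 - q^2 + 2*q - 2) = -10*q^5 - 7*q^4 + 3*q^3 - 2*q^2 - 2*q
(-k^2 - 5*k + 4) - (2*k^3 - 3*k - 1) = -2*k^3 - k^2 - 2*k + 5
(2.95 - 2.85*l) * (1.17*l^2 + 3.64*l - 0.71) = -3.3345*l^3 - 6.9225*l^2 + 12.7615*l - 2.0945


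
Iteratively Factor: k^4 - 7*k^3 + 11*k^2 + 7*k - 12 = (k - 1)*(k^3 - 6*k^2 + 5*k + 12) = (k - 3)*(k - 1)*(k^2 - 3*k - 4) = (k - 3)*(k - 1)*(k + 1)*(k - 4)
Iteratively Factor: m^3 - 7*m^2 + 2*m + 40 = (m - 5)*(m^2 - 2*m - 8) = (m - 5)*(m - 4)*(m + 2)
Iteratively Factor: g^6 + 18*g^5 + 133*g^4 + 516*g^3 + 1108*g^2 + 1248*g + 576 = (g + 4)*(g^5 + 14*g^4 + 77*g^3 + 208*g^2 + 276*g + 144) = (g + 2)*(g + 4)*(g^4 + 12*g^3 + 53*g^2 + 102*g + 72) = (g + 2)^2*(g + 4)*(g^3 + 10*g^2 + 33*g + 36) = (g + 2)^2*(g + 4)^2*(g^2 + 6*g + 9) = (g + 2)^2*(g + 3)*(g + 4)^2*(g + 3)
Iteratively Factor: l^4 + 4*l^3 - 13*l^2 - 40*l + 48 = (l + 4)*(l^3 - 13*l + 12) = (l + 4)^2*(l^2 - 4*l + 3) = (l - 3)*(l + 4)^2*(l - 1)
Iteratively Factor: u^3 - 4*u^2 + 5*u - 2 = (u - 2)*(u^2 - 2*u + 1) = (u - 2)*(u - 1)*(u - 1)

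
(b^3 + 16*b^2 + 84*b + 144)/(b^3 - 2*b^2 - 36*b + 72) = (b^2 + 10*b + 24)/(b^2 - 8*b + 12)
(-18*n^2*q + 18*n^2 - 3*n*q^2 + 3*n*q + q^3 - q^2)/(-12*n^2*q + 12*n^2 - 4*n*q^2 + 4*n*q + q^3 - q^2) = (3*n + q)/(2*n + q)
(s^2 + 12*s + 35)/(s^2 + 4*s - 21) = (s + 5)/(s - 3)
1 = 1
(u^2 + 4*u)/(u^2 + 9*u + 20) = u/(u + 5)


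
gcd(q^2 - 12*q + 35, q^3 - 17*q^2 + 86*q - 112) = q - 7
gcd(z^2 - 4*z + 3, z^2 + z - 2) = z - 1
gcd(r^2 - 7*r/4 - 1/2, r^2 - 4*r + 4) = r - 2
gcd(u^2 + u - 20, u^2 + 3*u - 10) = u + 5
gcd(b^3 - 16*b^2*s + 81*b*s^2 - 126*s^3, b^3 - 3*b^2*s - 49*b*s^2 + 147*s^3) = b^2 - 10*b*s + 21*s^2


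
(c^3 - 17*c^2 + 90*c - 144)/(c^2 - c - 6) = (c^2 - 14*c + 48)/(c + 2)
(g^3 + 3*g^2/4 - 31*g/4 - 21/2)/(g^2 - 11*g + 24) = (4*g^2 + 15*g + 14)/(4*(g - 8))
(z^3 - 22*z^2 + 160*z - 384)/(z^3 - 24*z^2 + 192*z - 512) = (z - 6)/(z - 8)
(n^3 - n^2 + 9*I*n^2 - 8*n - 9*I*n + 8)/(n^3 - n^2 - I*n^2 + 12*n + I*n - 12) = (n^2 + 9*I*n - 8)/(n^2 - I*n + 12)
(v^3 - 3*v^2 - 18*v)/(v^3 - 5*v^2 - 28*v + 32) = v*(v^2 - 3*v - 18)/(v^3 - 5*v^2 - 28*v + 32)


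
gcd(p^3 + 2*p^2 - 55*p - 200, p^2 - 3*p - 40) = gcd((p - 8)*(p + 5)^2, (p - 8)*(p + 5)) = p^2 - 3*p - 40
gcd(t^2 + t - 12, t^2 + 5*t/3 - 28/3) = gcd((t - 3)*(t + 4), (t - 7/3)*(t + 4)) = t + 4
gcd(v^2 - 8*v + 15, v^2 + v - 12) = v - 3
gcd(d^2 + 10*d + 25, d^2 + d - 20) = d + 5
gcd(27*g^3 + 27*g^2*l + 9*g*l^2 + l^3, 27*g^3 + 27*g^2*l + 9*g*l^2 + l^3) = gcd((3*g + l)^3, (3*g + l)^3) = 27*g^3 + 27*g^2*l + 9*g*l^2 + l^3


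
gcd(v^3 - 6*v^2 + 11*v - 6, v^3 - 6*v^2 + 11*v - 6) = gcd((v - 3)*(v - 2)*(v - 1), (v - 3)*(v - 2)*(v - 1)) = v^3 - 6*v^2 + 11*v - 6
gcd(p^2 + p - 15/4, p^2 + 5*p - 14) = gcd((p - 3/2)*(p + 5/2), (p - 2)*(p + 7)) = 1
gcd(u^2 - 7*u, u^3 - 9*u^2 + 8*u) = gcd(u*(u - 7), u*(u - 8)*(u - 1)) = u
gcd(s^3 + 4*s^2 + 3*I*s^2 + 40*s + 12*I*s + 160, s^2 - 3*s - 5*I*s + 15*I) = s - 5*I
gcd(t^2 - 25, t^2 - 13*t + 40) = t - 5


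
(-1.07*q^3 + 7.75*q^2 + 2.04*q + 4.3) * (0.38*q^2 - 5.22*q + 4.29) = -0.4066*q^5 + 8.5304*q^4 - 44.2701*q^3 + 24.2327*q^2 - 13.6944*q + 18.447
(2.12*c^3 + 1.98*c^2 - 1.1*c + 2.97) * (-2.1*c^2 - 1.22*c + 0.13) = -4.452*c^5 - 6.7444*c^4 + 0.17*c^3 - 4.6376*c^2 - 3.7664*c + 0.3861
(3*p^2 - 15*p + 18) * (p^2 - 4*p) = 3*p^4 - 27*p^3 + 78*p^2 - 72*p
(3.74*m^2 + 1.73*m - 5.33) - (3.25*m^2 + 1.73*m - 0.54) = 0.49*m^2 - 4.79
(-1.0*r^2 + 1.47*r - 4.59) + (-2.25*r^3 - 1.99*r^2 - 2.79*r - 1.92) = -2.25*r^3 - 2.99*r^2 - 1.32*r - 6.51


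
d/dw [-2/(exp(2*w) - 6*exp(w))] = 4*(exp(w) - 3)*exp(-w)/(exp(w) - 6)^2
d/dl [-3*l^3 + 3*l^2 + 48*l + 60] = -9*l^2 + 6*l + 48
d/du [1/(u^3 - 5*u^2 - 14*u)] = (-3*u^2 + 10*u + 14)/(u^2*(-u^2 + 5*u + 14)^2)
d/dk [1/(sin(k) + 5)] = -cos(k)/(sin(k) + 5)^2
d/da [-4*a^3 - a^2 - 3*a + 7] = -12*a^2 - 2*a - 3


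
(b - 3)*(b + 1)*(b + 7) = b^3 + 5*b^2 - 17*b - 21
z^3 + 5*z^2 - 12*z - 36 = (z - 3)*(z + 2)*(z + 6)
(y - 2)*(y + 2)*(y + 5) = y^3 + 5*y^2 - 4*y - 20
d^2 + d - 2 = (d - 1)*(d + 2)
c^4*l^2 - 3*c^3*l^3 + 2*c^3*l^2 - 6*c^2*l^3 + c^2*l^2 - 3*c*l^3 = c*(c - 3*l)*(c*l + l)^2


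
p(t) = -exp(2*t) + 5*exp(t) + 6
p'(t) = -2*exp(2*t) + 5*exp(t)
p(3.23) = -506.66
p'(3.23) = -1151.72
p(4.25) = -4558.24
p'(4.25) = -9479.01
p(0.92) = 12.25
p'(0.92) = -0.05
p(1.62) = 5.73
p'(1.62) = -25.80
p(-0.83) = 7.99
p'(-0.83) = 1.80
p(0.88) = 12.24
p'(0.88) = 0.43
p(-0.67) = 8.30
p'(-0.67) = 2.03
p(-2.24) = 6.52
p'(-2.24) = 0.51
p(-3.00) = 6.25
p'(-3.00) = 0.24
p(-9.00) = 6.00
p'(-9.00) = 0.00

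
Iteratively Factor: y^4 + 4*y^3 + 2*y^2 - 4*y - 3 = (y + 3)*(y^3 + y^2 - y - 1) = (y + 1)*(y + 3)*(y^2 - 1) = (y - 1)*(y + 1)*(y + 3)*(y + 1)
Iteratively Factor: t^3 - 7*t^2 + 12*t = (t)*(t^2 - 7*t + 12) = t*(t - 3)*(t - 4)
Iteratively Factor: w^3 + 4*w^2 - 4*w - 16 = (w + 2)*(w^2 + 2*w - 8) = (w - 2)*(w + 2)*(w + 4)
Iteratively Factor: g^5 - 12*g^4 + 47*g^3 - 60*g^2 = (g - 3)*(g^4 - 9*g^3 + 20*g^2) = g*(g - 3)*(g^3 - 9*g^2 + 20*g) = g*(g - 4)*(g - 3)*(g^2 - 5*g) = g^2*(g - 4)*(g - 3)*(g - 5)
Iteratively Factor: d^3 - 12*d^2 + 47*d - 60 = (d - 5)*(d^2 - 7*d + 12) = (d - 5)*(d - 3)*(d - 4)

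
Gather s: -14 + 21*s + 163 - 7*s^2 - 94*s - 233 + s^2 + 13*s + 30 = -6*s^2 - 60*s - 54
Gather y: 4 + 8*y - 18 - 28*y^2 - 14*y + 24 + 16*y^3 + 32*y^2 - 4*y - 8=16*y^3 + 4*y^2 - 10*y + 2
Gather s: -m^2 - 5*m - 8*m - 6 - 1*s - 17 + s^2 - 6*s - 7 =-m^2 - 13*m + s^2 - 7*s - 30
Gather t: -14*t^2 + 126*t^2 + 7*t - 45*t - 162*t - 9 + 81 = 112*t^2 - 200*t + 72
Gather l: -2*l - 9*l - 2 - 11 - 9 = -11*l - 22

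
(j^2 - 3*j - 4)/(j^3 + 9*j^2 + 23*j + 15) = (j - 4)/(j^2 + 8*j + 15)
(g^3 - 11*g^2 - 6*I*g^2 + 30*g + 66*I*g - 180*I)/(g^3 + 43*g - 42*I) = (g^2 - 11*g + 30)/(g^2 + 6*I*g + 7)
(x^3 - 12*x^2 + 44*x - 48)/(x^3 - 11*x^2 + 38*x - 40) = (x - 6)/(x - 5)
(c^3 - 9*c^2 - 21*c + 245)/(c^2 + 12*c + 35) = (c^2 - 14*c + 49)/(c + 7)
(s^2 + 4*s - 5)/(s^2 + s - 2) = (s + 5)/(s + 2)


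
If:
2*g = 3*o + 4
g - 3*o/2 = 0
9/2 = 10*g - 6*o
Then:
No Solution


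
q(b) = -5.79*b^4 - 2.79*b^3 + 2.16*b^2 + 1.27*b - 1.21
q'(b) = -23.16*b^3 - 8.37*b^2 + 4.32*b + 1.27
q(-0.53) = -1.32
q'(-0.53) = 0.08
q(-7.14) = -13932.36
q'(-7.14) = 7973.83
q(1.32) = -19.77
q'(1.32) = -60.88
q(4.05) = -1703.73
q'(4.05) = -1657.04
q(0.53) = -0.80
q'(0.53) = -2.24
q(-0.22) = -1.37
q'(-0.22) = 0.16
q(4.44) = -2447.34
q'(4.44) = -2171.71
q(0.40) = -0.68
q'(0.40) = 0.18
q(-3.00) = -379.24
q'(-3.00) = 538.30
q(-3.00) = -379.24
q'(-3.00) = 538.30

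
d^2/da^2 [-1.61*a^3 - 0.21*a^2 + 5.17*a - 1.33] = -9.66*a - 0.42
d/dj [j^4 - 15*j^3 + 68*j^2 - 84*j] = 4*j^3 - 45*j^2 + 136*j - 84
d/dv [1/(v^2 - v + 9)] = (1 - 2*v)/(v^2 - v + 9)^2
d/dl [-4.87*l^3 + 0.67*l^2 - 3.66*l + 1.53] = -14.61*l^2 + 1.34*l - 3.66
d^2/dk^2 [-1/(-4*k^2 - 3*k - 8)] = 2*(-16*k^2 - 12*k + (8*k + 3)^2 - 32)/(4*k^2 + 3*k + 8)^3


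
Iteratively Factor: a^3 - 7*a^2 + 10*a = (a)*(a^2 - 7*a + 10) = a*(a - 5)*(a - 2)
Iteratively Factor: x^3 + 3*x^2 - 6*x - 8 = (x + 1)*(x^2 + 2*x - 8) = (x - 2)*(x + 1)*(x + 4)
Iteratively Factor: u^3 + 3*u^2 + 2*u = (u)*(u^2 + 3*u + 2) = u*(u + 1)*(u + 2)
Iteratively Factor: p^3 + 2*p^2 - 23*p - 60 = (p + 3)*(p^2 - p - 20) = (p - 5)*(p + 3)*(p + 4)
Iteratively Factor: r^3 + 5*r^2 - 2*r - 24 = (r + 4)*(r^2 + r - 6) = (r + 3)*(r + 4)*(r - 2)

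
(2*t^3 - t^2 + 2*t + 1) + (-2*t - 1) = 2*t^3 - t^2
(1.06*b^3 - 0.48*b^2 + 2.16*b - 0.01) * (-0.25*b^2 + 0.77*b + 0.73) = -0.265*b^5 + 0.9362*b^4 - 0.1358*b^3 + 1.3153*b^2 + 1.5691*b - 0.0073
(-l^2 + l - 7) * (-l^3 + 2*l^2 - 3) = l^5 - 3*l^4 + 9*l^3 - 11*l^2 - 3*l + 21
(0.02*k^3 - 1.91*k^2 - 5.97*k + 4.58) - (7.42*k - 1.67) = 0.02*k^3 - 1.91*k^2 - 13.39*k + 6.25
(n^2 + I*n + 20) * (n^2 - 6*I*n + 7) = n^4 - 5*I*n^3 + 33*n^2 - 113*I*n + 140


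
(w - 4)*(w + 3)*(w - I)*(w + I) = w^4 - w^3 - 11*w^2 - w - 12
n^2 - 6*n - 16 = (n - 8)*(n + 2)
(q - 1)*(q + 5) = q^2 + 4*q - 5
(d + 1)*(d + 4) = d^2 + 5*d + 4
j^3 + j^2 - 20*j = j*(j - 4)*(j + 5)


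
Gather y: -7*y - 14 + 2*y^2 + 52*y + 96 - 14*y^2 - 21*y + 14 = -12*y^2 + 24*y + 96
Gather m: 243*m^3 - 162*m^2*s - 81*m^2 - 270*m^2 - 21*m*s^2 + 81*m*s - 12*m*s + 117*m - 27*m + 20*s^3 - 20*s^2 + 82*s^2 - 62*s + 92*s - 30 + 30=243*m^3 + m^2*(-162*s - 351) + m*(-21*s^2 + 69*s + 90) + 20*s^3 + 62*s^2 + 30*s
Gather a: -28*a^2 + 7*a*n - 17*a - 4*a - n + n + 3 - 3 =-28*a^2 + a*(7*n - 21)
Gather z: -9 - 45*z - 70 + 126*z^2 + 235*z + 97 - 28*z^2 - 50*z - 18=98*z^2 + 140*z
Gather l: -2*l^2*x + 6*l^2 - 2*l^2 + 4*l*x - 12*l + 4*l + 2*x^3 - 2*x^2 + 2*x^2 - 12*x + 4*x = l^2*(4 - 2*x) + l*(4*x - 8) + 2*x^3 - 8*x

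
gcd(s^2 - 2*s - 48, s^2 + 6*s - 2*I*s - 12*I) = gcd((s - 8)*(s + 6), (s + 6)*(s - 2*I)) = s + 6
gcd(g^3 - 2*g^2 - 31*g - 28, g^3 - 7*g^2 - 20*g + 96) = g + 4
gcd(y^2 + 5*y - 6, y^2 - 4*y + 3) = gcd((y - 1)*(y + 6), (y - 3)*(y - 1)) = y - 1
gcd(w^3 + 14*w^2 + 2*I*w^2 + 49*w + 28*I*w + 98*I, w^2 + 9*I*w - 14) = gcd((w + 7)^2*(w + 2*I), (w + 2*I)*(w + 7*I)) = w + 2*I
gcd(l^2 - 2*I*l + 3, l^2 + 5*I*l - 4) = l + I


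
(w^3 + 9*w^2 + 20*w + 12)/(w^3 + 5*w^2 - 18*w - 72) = (w^2 + 3*w + 2)/(w^2 - w - 12)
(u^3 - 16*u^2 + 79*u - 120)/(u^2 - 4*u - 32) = (u^2 - 8*u + 15)/(u + 4)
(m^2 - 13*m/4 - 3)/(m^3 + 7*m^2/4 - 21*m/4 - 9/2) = (m - 4)/(m^2 + m - 6)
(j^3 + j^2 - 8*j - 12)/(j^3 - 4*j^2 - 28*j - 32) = (j - 3)/(j - 8)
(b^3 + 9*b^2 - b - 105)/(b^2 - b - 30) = (b^2 + 4*b - 21)/(b - 6)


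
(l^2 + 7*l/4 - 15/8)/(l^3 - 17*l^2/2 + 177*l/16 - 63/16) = 2*(2*l + 5)/(4*l^2 - 31*l + 21)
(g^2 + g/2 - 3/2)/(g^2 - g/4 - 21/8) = 4*(g - 1)/(4*g - 7)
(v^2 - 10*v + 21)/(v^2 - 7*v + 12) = (v - 7)/(v - 4)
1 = 1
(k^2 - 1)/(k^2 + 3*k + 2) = (k - 1)/(k + 2)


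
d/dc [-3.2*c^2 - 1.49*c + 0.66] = -6.4*c - 1.49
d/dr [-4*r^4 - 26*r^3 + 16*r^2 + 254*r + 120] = -16*r^3 - 78*r^2 + 32*r + 254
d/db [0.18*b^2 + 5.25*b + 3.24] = 0.36*b + 5.25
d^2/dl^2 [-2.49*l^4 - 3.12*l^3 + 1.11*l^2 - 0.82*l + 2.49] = -29.88*l^2 - 18.72*l + 2.22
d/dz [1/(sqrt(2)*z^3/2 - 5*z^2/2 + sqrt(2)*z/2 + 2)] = 2*(-3*sqrt(2)*z^2 + 10*z - sqrt(2))/(sqrt(2)*z^3 - 5*z^2 + sqrt(2)*z + 4)^2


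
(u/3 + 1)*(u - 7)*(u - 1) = u^3/3 - 5*u^2/3 - 17*u/3 + 7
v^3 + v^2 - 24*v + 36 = (v - 3)*(v - 2)*(v + 6)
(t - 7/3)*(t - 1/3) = t^2 - 8*t/3 + 7/9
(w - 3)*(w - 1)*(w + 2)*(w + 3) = w^4 + w^3 - 11*w^2 - 9*w + 18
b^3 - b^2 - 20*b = b*(b - 5)*(b + 4)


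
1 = 1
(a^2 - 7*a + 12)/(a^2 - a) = (a^2 - 7*a + 12)/(a*(a - 1))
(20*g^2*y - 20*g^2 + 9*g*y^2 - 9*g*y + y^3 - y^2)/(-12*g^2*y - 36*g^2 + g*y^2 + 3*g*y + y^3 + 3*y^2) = (5*g*y - 5*g + y^2 - y)/(-3*g*y - 9*g + y^2 + 3*y)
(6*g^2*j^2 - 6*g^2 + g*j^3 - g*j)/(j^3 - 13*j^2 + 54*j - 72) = g*(6*g*j^2 - 6*g + j^3 - j)/(j^3 - 13*j^2 + 54*j - 72)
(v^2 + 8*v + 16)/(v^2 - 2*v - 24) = (v + 4)/(v - 6)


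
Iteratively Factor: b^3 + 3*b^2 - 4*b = (b - 1)*(b^2 + 4*b) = b*(b - 1)*(b + 4)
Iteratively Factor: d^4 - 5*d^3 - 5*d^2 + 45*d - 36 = (d - 4)*(d^3 - d^2 - 9*d + 9) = (d - 4)*(d - 3)*(d^2 + 2*d - 3) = (d - 4)*(d - 3)*(d - 1)*(d + 3)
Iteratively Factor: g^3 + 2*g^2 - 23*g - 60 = (g - 5)*(g^2 + 7*g + 12) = (g - 5)*(g + 3)*(g + 4)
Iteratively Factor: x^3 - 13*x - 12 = (x - 4)*(x^2 + 4*x + 3) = (x - 4)*(x + 1)*(x + 3)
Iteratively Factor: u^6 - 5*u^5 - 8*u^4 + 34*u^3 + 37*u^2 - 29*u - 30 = (u + 2)*(u^5 - 7*u^4 + 6*u^3 + 22*u^2 - 7*u - 15) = (u - 1)*(u + 2)*(u^4 - 6*u^3 + 22*u + 15) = (u - 3)*(u - 1)*(u + 2)*(u^3 - 3*u^2 - 9*u - 5) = (u - 3)*(u - 1)*(u + 1)*(u + 2)*(u^2 - 4*u - 5) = (u - 5)*(u - 3)*(u - 1)*(u + 1)*(u + 2)*(u + 1)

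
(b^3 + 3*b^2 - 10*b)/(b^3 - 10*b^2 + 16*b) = (b + 5)/(b - 8)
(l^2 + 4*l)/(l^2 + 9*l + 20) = l/(l + 5)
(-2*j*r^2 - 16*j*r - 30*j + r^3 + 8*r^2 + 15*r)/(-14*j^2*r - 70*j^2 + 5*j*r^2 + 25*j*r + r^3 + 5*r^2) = (r + 3)/(7*j + r)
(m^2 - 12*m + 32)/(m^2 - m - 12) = (m - 8)/(m + 3)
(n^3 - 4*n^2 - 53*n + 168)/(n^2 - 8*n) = n + 4 - 21/n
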